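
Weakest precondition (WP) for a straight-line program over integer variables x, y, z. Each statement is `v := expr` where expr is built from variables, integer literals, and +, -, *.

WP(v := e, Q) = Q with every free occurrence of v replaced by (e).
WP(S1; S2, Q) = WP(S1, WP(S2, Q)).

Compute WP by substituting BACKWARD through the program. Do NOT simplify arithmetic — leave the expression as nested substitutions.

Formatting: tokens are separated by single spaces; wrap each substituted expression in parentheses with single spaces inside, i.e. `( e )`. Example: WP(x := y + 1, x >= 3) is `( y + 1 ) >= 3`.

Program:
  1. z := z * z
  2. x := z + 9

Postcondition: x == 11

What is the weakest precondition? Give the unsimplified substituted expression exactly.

post: x == 11
stmt 2: x := z + 9  -- replace 1 occurrence(s) of x with (z + 9)
  => ( z + 9 ) == 11
stmt 1: z := z * z  -- replace 1 occurrence(s) of z with (z * z)
  => ( ( z * z ) + 9 ) == 11

Answer: ( ( z * z ) + 9 ) == 11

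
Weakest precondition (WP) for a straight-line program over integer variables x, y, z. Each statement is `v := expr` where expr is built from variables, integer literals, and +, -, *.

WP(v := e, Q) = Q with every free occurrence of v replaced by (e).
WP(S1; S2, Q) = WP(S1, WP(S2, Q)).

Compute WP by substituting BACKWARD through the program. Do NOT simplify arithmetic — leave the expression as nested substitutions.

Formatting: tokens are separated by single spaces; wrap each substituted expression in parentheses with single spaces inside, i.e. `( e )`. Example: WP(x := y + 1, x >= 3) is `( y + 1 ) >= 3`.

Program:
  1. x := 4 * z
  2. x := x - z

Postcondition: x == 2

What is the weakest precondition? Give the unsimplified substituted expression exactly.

Answer: ( ( 4 * z ) - z ) == 2

Derivation:
post: x == 2
stmt 2: x := x - z  -- replace 1 occurrence(s) of x with (x - z)
  => ( x - z ) == 2
stmt 1: x := 4 * z  -- replace 1 occurrence(s) of x with (4 * z)
  => ( ( 4 * z ) - z ) == 2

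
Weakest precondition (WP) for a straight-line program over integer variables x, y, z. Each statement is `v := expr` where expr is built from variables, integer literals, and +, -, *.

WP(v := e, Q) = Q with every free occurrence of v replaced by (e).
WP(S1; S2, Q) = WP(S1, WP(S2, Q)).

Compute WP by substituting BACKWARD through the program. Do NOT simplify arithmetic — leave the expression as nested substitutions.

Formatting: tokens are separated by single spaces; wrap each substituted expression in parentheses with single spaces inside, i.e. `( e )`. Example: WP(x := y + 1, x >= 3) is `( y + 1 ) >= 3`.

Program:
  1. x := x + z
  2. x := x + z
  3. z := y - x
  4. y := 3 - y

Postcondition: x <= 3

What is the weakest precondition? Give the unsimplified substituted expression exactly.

Answer: ( ( x + z ) + z ) <= 3

Derivation:
post: x <= 3
stmt 4: y := 3 - y  -- replace 0 occurrence(s) of y with (3 - y)
  => x <= 3
stmt 3: z := y - x  -- replace 0 occurrence(s) of z with (y - x)
  => x <= 3
stmt 2: x := x + z  -- replace 1 occurrence(s) of x with (x + z)
  => ( x + z ) <= 3
stmt 1: x := x + z  -- replace 1 occurrence(s) of x with (x + z)
  => ( ( x + z ) + z ) <= 3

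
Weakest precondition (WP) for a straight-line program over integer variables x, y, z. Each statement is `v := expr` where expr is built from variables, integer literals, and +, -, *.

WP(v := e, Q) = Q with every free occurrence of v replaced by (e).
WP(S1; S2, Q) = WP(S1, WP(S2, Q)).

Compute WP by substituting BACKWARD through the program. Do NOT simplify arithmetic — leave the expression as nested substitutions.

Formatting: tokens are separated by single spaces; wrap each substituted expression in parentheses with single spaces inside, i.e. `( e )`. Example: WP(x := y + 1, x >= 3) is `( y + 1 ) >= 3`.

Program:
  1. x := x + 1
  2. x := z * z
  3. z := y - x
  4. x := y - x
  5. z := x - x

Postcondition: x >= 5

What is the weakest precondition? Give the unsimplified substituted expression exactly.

Answer: ( y - ( z * z ) ) >= 5

Derivation:
post: x >= 5
stmt 5: z := x - x  -- replace 0 occurrence(s) of z with (x - x)
  => x >= 5
stmt 4: x := y - x  -- replace 1 occurrence(s) of x with (y - x)
  => ( y - x ) >= 5
stmt 3: z := y - x  -- replace 0 occurrence(s) of z with (y - x)
  => ( y - x ) >= 5
stmt 2: x := z * z  -- replace 1 occurrence(s) of x with (z * z)
  => ( y - ( z * z ) ) >= 5
stmt 1: x := x + 1  -- replace 0 occurrence(s) of x with (x + 1)
  => ( y - ( z * z ) ) >= 5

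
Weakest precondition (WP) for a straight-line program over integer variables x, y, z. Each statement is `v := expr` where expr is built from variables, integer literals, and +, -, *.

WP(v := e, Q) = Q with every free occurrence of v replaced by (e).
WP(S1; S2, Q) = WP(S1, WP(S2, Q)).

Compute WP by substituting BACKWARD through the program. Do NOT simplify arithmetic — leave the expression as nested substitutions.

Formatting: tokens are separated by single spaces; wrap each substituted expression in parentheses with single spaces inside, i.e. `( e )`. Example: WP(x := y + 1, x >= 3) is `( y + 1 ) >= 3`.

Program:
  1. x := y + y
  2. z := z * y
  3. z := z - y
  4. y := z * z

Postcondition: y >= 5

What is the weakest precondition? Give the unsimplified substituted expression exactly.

Answer: ( ( ( z * y ) - y ) * ( ( z * y ) - y ) ) >= 5

Derivation:
post: y >= 5
stmt 4: y := z * z  -- replace 1 occurrence(s) of y with (z * z)
  => ( z * z ) >= 5
stmt 3: z := z - y  -- replace 2 occurrence(s) of z with (z - y)
  => ( ( z - y ) * ( z - y ) ) >= 5
stmt 2: z := z * y  -- replace 2 occurrence(s) of z with (z * y)
  => ( ( ( z * y ) - y ) * ( ( z * y ) - y ) ) >= 5
stmt 1: x := y + y  -- replace 0 occurrence(s) of x with (y + y)
  => ( ( ( z * y ) - y ) * ( ( z * y ) - y ) ) >= 5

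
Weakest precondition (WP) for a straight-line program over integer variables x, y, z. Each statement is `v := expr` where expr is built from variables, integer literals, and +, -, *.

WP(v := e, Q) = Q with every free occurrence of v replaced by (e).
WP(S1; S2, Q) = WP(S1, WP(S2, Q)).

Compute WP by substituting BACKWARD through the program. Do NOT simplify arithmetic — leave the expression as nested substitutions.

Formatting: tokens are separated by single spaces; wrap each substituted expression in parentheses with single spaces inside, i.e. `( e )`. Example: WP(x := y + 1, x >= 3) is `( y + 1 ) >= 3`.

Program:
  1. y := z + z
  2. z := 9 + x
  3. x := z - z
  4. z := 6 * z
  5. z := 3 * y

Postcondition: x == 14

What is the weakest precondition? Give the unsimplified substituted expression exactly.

post: x == 14
stmt 5: z := 3 * y  -- replace 0 occurrence(s) of z with (3 * y)
  => x == 14
stmt 4: z := 6 * z  -- replace 0 occurrence(s) of z with (6 * z)
  => x == 14
stmt 3: x := z - z  -- replace 1 occurrence(s) of x with (z - z)
  => ( z - z ) == 14
stmt 2: z := 9 + x  -- replace 2 occurrence(s) of z with (9 + x)
  => ( ( 9 + x ) - ( 9 + x ) ) == 14
stmt 1: y := z + z  -- replace 0 occurrence(s) of y with (z + z)
  => ( ( 9 + x ) - ( 9 + x ) ) == 14

Answer: ( ( 9 + x ) - ( 9 + x ) ) == 14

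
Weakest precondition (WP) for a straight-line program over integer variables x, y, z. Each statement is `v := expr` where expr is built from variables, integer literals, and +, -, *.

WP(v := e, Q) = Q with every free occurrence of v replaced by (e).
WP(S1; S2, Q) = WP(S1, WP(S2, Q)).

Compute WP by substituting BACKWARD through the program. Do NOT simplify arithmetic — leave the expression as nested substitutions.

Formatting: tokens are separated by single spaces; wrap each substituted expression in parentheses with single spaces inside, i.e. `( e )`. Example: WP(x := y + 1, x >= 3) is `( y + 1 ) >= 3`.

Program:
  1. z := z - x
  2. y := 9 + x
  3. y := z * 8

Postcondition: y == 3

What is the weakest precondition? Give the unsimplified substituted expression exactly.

post: y == 3
stmt 3: y := z * 8  -- replace 1 occurrence(s) of y with (z * 8)
  => ( z * 8 ) == 3
stmt 2: y := 9 + x  -- replace 0 occurrence(s) of y with (9 + x)
  => ( z * 8 ) == 3
stmt 1: z := z - x  -- replace 1 occurrence(s) of z with (z - x)
  => ( ( z - x ) * 8 ) == 3

Answer: ( ( z - x ) * 8 ) == 3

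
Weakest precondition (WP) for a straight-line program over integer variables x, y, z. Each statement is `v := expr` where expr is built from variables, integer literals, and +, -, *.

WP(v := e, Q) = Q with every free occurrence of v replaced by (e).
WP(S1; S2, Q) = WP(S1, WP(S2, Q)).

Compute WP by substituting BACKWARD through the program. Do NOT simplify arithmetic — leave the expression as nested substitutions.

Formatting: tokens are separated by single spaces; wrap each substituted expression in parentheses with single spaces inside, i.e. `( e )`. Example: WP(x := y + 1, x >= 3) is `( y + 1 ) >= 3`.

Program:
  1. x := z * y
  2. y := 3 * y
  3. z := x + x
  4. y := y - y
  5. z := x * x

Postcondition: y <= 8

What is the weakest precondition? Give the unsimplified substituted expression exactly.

Answer: ( ( 3 * y ) - ( 3 * y ) ) <= 8

Derivation:
post: y <= 8
stmt 5: z := x * x  -- replace 0 occurrence(s) of z with (x * x)
  => y <= 8
stmt 4: y := y - y  -- replace 1 occurrence(s) of y with (y - y)
  => ( y - y ) <= 8
stmt 3: z := x + x  -- replace 0 occurrence(s) of z with (x + x)
  => ( y - y ) <= 8
stmt 2: y := 3 * y  -- replace 2 occurrence(s) of y with (3 * y)
  => ( ( 3 * y ) - ( 3 * y ) ) <= 8
stmt 1: x := z * y  -- replace 0 occurrence(s) of x with (z * y)
  => ( ( 3 * y ) - ( 3 * y ) ) <= 8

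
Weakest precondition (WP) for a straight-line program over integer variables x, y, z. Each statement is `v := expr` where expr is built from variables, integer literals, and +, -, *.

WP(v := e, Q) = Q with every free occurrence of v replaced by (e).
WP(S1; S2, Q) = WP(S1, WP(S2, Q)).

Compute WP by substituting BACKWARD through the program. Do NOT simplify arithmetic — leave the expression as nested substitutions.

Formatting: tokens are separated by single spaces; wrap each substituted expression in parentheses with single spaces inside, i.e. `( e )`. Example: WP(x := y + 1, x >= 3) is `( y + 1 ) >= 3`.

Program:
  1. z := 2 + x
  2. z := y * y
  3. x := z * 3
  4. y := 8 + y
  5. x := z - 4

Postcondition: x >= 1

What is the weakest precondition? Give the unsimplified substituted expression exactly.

Answer: ( ( y * y ) - 4 ) >= 1

Derivation:
post: x >= 1
stmt 5: x := z - 4  -- replace 1 occurrence(s) of x with (z - 4)
  => ( z - 4 ) >= 1
stmt 4: y := 8 + y  -- replace 0 occurrence(s) of y with (8 + y)
  => ( z - 4 ) >= 1
stmt 3: x := z * 3  -- replace 0 occurrence(s) of x with (z * 3)
  => ( z - 4 ) >= 1
stmt 2: z := y * y  -- replace 1 occurrence(s) of z with (y * y)
  => ( ( y * y ) - 4 ) >= 1
stmt 1: z := 2 + x  -- replace 0 occurrence(s) of z with (2 + x)
  => ( ( y * y ) - 4 ) >= 1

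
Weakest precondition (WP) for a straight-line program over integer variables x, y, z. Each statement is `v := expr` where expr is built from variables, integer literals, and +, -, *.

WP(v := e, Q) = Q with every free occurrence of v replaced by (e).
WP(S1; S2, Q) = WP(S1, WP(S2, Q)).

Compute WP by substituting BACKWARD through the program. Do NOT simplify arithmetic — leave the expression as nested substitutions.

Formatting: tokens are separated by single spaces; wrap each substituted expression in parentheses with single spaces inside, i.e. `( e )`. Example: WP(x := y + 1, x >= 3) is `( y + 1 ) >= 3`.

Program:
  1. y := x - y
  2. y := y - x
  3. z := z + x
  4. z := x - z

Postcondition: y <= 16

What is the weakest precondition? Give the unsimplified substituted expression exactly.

Answer: ( ( x - y ) - x ) <= 16

Derivation:
post: y <= 16
stmt 4: z := x - z  -- replace 0 occurrence(s) of z with (x - z)
  => y <= 16
stmt 3: z := z + x  -- replace 0 occurrence(s) of z with (z + x)
  => y <= 16
stmt 2: y := y - x  -- replace 1 occurrence(s) of y with (y - x)
  => ( y - x ) <= 16
stmt 1: y := x - y  -- replace 1 occurrence(s) of y with (x - y)
  => ( ( x - y ) - x ) <= 16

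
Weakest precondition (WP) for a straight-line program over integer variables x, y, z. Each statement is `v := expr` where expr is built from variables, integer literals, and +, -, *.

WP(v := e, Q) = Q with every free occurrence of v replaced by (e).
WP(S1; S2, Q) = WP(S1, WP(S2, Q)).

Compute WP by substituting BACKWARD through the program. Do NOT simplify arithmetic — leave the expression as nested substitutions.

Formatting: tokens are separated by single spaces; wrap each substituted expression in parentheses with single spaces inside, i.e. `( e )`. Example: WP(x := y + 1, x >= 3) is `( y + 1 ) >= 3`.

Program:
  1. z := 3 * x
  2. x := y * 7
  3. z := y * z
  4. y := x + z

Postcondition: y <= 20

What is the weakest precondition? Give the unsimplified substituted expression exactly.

Answer: ( ( y * 7 ) + ( y * ( 3 * x ) ) ) <= 20

Derivation:
post: y <= 20
stmt 4: y := x + z  -- replace 1 occurrence(s) of y with (x + z)
  => ( x + z ) <= 20
stmt 3: z := y * z  -- replace 1 occurrence(s) of z with (y * z)
  => ( x + ( y * z ) ) <= 20
stmt 2: x := y * 7  -- replace 1 occurrence(s) of x with (y * 7)
  => ( ( y * 7 ) + ( y * z ) ) <= 20
stmt 1: z := 3 * x  -- replace 1 occurrence(s) of z with (3 * x)
  => ( ( y * 7 ) + ( y * ( 3 * x ) ) ) <= 20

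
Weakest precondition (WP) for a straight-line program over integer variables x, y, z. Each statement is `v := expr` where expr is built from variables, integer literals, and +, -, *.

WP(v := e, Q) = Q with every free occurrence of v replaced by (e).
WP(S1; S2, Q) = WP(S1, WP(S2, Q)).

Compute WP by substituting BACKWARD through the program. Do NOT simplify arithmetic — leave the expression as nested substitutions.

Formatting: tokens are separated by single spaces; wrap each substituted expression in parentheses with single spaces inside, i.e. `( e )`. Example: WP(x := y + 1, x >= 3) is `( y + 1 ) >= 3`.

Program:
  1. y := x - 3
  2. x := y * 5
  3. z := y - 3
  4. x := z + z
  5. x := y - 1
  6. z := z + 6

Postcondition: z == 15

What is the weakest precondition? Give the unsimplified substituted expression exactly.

Answer: ( ( ( x - 3 ) - 3 ) + 6 ) == 15

Derivation:
post: z == 15
stmt 6: z := z + 6  -- replace 1 occurrence(s) of z with (z + 6)
  => ( z + 6 ) == 15
stmt 5: x := y - 1  -- replace 0 occurrence(s) of x with (y - 1)
  => ( z + 6 ) == 15
stmt 4: x := z + z  -- replace 0 occurrence(s) of x with (z + z)
  => ( z + 6 ) == 15
stmt 3: z := y - 3  -- replace 1 occurrence(s) of z with (y - 3)
  => ( ( y - 3 ) + 6 ) == 15
stmt 2: x := y * 5  -- replace 0 occurrence(s) of x with (y * 5)
  => ( ( y - 3 ) + 6 ) == 15
stmt 1: y := x - 3  -- replace 1 occurrence(s) of y with (x - 3)
  => ( ( ( x - 3 ) - 3 ) + 6 ) == 15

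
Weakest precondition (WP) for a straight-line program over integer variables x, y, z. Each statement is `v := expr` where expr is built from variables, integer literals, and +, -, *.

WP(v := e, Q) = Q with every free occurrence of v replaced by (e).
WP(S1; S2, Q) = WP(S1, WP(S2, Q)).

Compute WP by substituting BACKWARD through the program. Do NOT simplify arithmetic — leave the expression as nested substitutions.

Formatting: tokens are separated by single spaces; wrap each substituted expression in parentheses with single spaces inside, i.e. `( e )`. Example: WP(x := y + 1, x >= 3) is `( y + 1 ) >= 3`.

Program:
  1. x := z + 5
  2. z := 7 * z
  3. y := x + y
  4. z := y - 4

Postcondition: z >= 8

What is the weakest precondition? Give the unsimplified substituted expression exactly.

post: z >= 8
stmt 4: z := y - 4  -- replace 1 occurrence(s) of z with (y - 4)
  => ( y - 4 ) >= 8
stmt 3: y := x + y  -- replace 1 occurrence(s) of y with (x + y)
  => ( ( x + y ) - 4 ) >= 8
stmt 2: z := 7 * z  -- replace 0 occurrence(s) of z with (7 * z)
  => ( ( x + y ) - 4 ) >= 8
stmt 1: x := z + 5  -- replace 1 occurrence(s) of x with (z + 5)
  => ( ( ( z + 5 ) + y ) - 4 ) >= 8

Answer: ( ( ( z + 5 ) + y ) - 4 ) >= 8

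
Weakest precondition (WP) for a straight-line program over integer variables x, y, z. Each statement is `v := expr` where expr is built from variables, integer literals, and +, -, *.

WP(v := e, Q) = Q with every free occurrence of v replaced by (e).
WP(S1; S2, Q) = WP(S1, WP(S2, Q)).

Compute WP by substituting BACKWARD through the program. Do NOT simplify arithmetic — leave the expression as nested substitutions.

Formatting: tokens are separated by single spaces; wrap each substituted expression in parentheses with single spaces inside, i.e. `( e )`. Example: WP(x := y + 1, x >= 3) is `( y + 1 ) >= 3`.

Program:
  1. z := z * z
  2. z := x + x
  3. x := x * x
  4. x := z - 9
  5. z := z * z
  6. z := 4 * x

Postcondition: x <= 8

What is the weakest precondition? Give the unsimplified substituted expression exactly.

post: x <= 8
stmt 6: z := 4 * x  -- replace 0 occurrence(s) of z with (4 * x)
  => x <= 8
stmt 5: z := z * z  -- replace 0 occurrence(s) of z with (z * z)
  => x <= 8
stmt 4: x := z - 9  -- replace 1 occurrence(s) of x with (z - 9)
  => ( z - 9 ) <= 8
stmt 3: x := x * x  -- replace 0 occurrence(s) of x with (x * x)
  => ( z - 9 ) <= 8
stmt 2: z := x + x  -- replace 1 occurrence(s) of z with (x + x)
  => ( ( x + x ) - 9 ) <= 8
stmt 1: z := z * z  -- replace 0 occurrence(s) of z with (z * z)
  => ( ( x + x ) - 9 ) <= 8

Answer: ( ( x + x ) - 9 ) <= 8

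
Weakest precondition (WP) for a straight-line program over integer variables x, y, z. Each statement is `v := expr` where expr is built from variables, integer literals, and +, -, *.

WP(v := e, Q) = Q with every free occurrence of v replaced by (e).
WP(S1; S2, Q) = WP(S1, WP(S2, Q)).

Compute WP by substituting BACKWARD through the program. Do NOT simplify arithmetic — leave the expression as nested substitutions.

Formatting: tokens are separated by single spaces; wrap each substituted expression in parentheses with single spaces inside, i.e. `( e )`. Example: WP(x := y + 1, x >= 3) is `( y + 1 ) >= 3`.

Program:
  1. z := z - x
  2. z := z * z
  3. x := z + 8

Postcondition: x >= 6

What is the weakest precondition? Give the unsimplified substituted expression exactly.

post: x >= 6
stmt 3: x := z + 8  -- replace 1 occurrence(s) of x with (z + 8)
  => ( z + 8 ) >= 6
stmt 2: z := z * z  -- replace 1 occurrence(s) of z with (z * z)
  => ( ( z * z ) + 8 ) >= 6
stmt 1: z := z - x  -- replace 2 occurrence(s) of z with (z - x)
  => ( ( ( z - x ) * ( z - x ) ) + 8 ) >= 6

Answer: ( ( ( z - x ) * ( z - x ) ) + 8 ) >= 6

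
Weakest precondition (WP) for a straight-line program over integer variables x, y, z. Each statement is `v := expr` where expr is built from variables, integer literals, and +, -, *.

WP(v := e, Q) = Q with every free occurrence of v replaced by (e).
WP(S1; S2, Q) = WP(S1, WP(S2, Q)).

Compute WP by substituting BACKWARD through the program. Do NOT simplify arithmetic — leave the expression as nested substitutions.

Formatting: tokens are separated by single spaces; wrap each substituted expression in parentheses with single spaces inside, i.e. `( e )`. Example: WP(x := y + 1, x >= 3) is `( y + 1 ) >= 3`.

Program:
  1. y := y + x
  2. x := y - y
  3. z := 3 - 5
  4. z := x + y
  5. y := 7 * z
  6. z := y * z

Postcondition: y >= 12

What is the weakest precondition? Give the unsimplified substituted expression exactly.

post: y >= 12
stmt 6: z := y * z  -- replace 0 occurrence(s) of z with (y * z)
  => y >= 12
stmt 5: y := 7 * z  -- replace 1 occurrence(s) of y with (7 * z)
  => ( 7 * z ) >= 12
stmt 4: z := x + y  -- replace 1 occurrence(s) of z with (x + y)
  => ( 7 * ( x + y ) ) >= 12
stmt 3: z := 3 - 5  -- replace 0 occurrence(s) of z with (3 - 5)
  => ( 7 * ( x + y ) ) >= 12
stmt 2: x := y - y  -- replace 1 occurrence(s) of x with (y - y)
  => ( 7 * ( ( y - y ) + y ) ) >= 12
stmt 1: y := y + x  -- replace 3 occurrence(s) of y with (y + x)
  => ( 7 * ( ( ( y + x ) - ( y + x ) ) + ( y + x ) ) ) >= 12

Answer: ( 7 * ( ( ( y + x ) - ( y + x ) ) + ( y + x ) ) ) >= 12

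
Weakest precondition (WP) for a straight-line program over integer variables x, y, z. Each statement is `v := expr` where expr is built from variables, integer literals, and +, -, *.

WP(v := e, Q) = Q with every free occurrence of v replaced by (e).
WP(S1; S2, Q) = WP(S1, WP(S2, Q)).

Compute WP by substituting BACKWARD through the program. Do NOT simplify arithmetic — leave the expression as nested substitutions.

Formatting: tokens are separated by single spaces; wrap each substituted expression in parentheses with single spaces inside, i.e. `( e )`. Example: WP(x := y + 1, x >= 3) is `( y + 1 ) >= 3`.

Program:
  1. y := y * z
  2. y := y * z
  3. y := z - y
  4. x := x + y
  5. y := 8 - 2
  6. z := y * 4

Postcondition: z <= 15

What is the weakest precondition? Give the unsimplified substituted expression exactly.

Answer: ( ( 8 - 2 ) * 4 ) <= 15

Derivation:
post: z <= 15
stmt 6: z := y * 4  -- replace 1 occurrence(s) of z with (y * 4)
  => ( y * 4 ) <= 15
stmt 5: y := 8 - 2  -- replace 1 occurrence(s) of y with (8 - 2)
  => ( ( 8 - 2 ) * 4 ) <= 15
stmt 4: x := x + y  -- replace 0 occurrence(s) of x with (x + y)
  => ( ( 8 - 2 ) * 4 ) <= 15
stmt 3: y := z - y  -- replace 0 occurrence(s) of y with (z - y)
  => ( ( 8 - 2 ) * 4 ) <= 15
stmt 2: y := y * z  -- replace 0 occurrence(s) of y with (y * z)
  => ( ( 8 - 2 ) * 4 ) <= 15
stmt 1: y := y * z  -- replace 0 occurrence(s) of y with (y * z)
  => ( ( 8 - 2 ) * 4 ) <= 15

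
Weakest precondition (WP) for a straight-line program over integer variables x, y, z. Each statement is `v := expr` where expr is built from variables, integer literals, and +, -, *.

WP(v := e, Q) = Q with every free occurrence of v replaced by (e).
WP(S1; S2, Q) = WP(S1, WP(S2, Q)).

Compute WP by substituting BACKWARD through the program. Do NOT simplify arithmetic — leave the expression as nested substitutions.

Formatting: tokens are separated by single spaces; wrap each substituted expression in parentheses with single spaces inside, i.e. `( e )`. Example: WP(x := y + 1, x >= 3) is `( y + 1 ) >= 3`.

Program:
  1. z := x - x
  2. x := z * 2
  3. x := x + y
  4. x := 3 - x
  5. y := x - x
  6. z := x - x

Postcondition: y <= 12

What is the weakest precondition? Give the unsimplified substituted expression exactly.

Answer: ( ( 3 - ( ( ( x - x ) * 2 ) + y ) ) - ( 3 - ( ( ( x - x ) * 2 ) + y ) ) ) <= 12

Derivation:
post: y <= 12
stmt 6: z := x - x  -- replace 0 occurrence(s) of z with (x - x)
  => y <= 12
stmt 5: y := x - x  -- replace 1 occurrence(s) of y with (x - x)
  => ( x - x ) <= 12
stmt 4: x := 3 - x  -- replace 2 occurrence(s) of x with (3 - x)
  => ( ( 3 - x ) - ( 3 - x ) ) <= 12
stmt 3: x := x + y  -- replace 2 occurrence(s) of x with (x + y)
  => ( ( 3 - ( x + y ) ) - ( 3 - ( x + y ) ) ) <= 12
stmt 2: x := z * 2  -- replace 2 occurrence(s) of x with (z * 2)
  => ( ( 3 - ( ( z * 2 ) + y ) ) - ( 3 - ( ( z * 2 ) + y ) ) ) <= 12
stmt 1: z := x - x  -- replace 2 occurrence(s) of z with (x - x)
  => ( ( 3 - ( ( ( x - x ) * 2 ) + y ) ) - ( 3 - ( ( ( x - x ) * 2 ) + y ) ) ) <= 12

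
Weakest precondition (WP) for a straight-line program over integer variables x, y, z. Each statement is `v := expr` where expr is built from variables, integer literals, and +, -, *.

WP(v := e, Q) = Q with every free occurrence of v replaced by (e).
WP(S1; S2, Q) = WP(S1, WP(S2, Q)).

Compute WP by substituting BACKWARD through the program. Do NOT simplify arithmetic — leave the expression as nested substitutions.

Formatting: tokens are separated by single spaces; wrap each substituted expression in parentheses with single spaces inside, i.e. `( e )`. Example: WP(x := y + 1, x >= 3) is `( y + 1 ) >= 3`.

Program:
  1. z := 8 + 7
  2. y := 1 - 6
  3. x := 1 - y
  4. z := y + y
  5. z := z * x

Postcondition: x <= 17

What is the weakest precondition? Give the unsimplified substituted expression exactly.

post: x <= 17
stmt 5: z := z * x  -- replace 0 occurrence(s) of z with (z * x)
  => x <= 17
stmt 4: z := y + y  -- replace 0 occurrence(s) of z with (y + y)
  => x <= 17
stmt 3: x := 1 - y  -- replace 1 occurrence(s) of x with (1 - y)
  => ( 1 - y ) <= 17
stmt 2: y := 1 - 6  -- replace 1 occurrence(s) of y with (1 - 6)
  => ( 1 - ( 1 - 6 ) ) <= 17
stmt 1: z := 8 + 7  -- replace 0 occurrence(s) of z with (8 + 7)
  => ( 1 - ( 1 - 6 ) ) <= 17

Answer: ( 1 - ( 1 - 6 ) ) <= 17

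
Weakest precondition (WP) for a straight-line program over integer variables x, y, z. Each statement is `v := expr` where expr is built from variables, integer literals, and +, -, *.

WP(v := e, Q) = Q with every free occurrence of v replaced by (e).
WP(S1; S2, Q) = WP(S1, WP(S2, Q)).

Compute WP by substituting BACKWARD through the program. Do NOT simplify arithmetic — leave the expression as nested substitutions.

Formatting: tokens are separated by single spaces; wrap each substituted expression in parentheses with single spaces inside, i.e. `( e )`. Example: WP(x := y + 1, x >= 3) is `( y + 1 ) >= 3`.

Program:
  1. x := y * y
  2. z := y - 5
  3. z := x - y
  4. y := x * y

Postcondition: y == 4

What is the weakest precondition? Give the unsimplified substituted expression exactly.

Answer: ( ( y * y ) * y ) == 4

Derivation:
post: y == 4
stmt 4: y := x * y  -- replace 1 occurrence(s) of y with (x * y)
  => ( x * y ) == 4
stmt 3: z := x - y  -- replace 0 occurrence(s) of z with (x - y)
  => ( x * y ) == 4
stmt 2: z := y - 5  -- replace 0 occurrence(s) of z with (y - 5)
  => ( x * y ) == 4
stmt 1: x := y * y  -- replace 1 occurrence(s) of x with (y * y)
  => ( ( y * y ) * y ) == 4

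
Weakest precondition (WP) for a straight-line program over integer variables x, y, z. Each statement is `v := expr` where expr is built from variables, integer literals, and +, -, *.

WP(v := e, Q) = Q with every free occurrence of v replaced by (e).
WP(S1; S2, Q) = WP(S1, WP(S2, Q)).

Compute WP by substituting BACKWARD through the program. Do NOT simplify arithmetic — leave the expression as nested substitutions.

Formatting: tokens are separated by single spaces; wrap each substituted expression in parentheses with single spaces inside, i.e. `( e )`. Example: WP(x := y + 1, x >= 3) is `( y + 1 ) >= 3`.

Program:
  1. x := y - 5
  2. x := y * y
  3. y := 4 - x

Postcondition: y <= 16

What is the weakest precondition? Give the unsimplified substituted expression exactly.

post: y <= 16
stmt 3: y := 4 - x  -- replace 1 occurrence(s) of y with (4 - x)
  => ( 4 - x ) <= 16
stmt 2: x := y * y  -- replace 1 occurrence(s) of x with (y * y)
  => ( 4 - ( y * y ) ) <= 16
stmt 1: x := y - 5  -- replace 0 occurrence(s) of x with (y - 5)
  => ( 4 - ( y * y ) ) <= 16

Answer: ( 4 - ( y * y ) ) <= 16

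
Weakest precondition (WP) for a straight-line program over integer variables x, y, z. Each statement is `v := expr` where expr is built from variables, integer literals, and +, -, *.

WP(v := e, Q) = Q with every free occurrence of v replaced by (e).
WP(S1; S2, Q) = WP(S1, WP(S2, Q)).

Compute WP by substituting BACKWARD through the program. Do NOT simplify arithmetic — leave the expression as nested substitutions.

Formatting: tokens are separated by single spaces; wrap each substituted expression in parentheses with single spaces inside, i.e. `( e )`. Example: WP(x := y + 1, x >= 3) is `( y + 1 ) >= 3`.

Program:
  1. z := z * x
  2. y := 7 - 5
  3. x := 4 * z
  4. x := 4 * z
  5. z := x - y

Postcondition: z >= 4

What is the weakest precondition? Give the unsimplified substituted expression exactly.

post: z >= 4
stmt 5: z := x - y  -- replace 1 occurrence(s) of z with (x - y)
  => ( x - y ) >= 4
stmt 4: x := 4 * z  -- replace 1 occurrence(s) of x with (4 * z)
  => ( ( 4 * z ) - y ) >= 4
stmt 3: x := 4 * z  -- replace 0 occurrence(s) of x with (4 * z)
  => ( ( 4 * z ) - y ) >= 4
stmt 2: y := 7 - 5  -- replace 1 occurrence(s) of y with (7 - 5)
  => ( ( 4 * z ) - ( 7 - 5 ) ) >= 4
stmt 1: z := z * x  -- replace 1 occurrence(s) of z with (z * x)
  => ( ( 4 * ( z * x ) ) - ( 7 - 5 ) ) >= 4

Answer: ( ( 4 * ( z * x ) ) - ( 7 - 5 ) ) >= 4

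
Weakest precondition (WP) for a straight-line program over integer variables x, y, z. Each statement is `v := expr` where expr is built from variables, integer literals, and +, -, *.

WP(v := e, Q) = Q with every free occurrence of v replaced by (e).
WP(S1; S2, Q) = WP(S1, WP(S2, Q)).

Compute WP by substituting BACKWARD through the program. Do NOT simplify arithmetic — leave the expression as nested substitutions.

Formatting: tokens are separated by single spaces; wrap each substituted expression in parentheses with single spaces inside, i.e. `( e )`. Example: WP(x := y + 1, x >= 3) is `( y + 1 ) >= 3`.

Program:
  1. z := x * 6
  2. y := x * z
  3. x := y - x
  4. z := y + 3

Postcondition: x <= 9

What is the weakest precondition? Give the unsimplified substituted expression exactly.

Answer: ( ( x * ( x * 6 ) ) - x ) <= 9

Derivation:
post: x <= 9
stmt 4: z := y + 3  -- replace 0 occurrence(s) of z with (y + 3)
  => x <= 9
stmt 3: x := y - x  -- replace 1 occurrence(s) of x with (y - x)
  => ( y - x ) <= 9
stmt 2: y := x * z  -- replace 1 occurrence(s) of y with (x * z)
  => ( ( x * z ) - x ) <= 9
stmt 1: z := x * 6  -- replace 1 occurrence(s) of z with (x * 6)
  => ( ( x * ( x * 6 ) ) - x ) <= 9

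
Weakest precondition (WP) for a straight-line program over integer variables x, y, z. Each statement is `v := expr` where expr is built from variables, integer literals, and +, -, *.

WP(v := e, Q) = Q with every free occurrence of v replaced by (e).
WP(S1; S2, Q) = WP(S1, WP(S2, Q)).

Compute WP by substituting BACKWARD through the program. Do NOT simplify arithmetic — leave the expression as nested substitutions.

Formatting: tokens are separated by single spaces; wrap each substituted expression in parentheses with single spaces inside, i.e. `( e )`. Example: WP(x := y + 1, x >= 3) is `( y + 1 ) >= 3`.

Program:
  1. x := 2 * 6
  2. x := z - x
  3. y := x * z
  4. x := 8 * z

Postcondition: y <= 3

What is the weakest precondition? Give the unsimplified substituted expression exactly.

post: y <= 3
stmt 4: x := 8 * z  -- replace 0 occurrence(s) of x with (8 * z)
  => y <= 3
stmt 3: y := x * z  -- replace 1 occurrence(s) of y with (x * z)
  => ( x * z ) <= 3
stmt 2: x := z - x  -- replace 1 occurrence(s) of x with (z - x)
  => ( ( z - x ) * z ) <= 3
stmt 1: x := 2 * 6  -- replace 1 occurrence(s) of x with (2 * 6)
  => ( ( z - ( 2 * 6 ) ) * z ) <= 3

Answer: ( ( z - ( 2 * 6 ) ) * z ) <= 3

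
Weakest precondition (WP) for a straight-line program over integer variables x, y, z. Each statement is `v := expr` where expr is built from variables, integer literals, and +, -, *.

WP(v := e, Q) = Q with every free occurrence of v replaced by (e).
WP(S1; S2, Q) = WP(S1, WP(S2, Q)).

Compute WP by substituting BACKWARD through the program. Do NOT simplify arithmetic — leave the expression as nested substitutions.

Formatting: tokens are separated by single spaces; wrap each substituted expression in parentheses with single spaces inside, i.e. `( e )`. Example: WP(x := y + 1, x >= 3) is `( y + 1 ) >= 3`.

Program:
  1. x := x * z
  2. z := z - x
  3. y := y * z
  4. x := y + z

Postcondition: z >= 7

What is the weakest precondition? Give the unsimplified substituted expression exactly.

Answer: ( z - ( x * z ) ) >= 7

Derivation:
post: z >= 7
stmt 4: x := y + z  -- replace 0 occurrence(s) of x with (y + z)
  => z >= 7
stmt 3: y := y * z  -- replace 0 occurrence(s) of y with (y * z)
  => z >= 7
stmt 2: z := z - x  -- replace 1 occurrence(s) of z with (z - x)
  => ( z - x ) >= 7
stmt 1: x := x * z  -- replace 1 occurrence(s) of x with (x * z)
  => ( z - ( x * z ) ) >= 7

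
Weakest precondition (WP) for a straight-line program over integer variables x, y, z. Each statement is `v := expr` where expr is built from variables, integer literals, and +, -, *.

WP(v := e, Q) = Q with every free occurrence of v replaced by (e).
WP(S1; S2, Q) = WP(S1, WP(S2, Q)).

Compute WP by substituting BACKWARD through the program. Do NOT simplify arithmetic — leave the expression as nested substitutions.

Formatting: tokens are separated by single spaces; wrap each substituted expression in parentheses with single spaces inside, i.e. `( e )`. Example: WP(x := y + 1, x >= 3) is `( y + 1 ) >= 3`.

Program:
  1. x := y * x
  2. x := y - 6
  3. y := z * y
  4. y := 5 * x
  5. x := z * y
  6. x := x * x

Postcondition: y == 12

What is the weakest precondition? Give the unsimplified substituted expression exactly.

post: y == 12
stmt 6: x := x * x  -- replace 0 occurrence(s) of x with (x * x)
  => y == 12
stmt 5: x := z * y  -- replace 0 occurrence(s) of x with (z * y)
  => y == 12
stmt 4: y := 5 * x  -- replace 1 occurrence(s) of y with (5 * x)
  => ( 5 * x ) == 12
stmt 3: y := z * y  -- replace 0 occurrence(s) of y with (z * y)
  => ( 5 * x ) == 12
stmt 2: x := y - 6  -- replace 1 occurrence(s) of x with (y - 6)
  => ( 5 * ( y - 6 ) ) == 12
stmt 1: x := y * x  -- replace 0 occurrence(s) of x with (y * x)
  => ( 5 * ( y - 6 ) ) == 12

Answer: ( 5 * ( y - 6 ) ) == 12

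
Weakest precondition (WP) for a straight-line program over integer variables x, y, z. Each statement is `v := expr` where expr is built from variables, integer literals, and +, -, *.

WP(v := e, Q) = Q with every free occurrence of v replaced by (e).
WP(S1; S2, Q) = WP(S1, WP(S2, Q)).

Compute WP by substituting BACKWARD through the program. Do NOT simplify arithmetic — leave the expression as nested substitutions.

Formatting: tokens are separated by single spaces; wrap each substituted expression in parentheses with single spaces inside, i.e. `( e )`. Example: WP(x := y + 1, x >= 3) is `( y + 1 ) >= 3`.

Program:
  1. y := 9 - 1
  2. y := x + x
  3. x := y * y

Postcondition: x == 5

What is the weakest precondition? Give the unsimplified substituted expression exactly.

post: x == 5
stmt 3: x := y * y  -- replace 1 occurrence(s) of x with (y * y)
  => ( y * y ) == 5
stmt 2: y := x + x  -- replace 2 occurrence(s) of y with (x + x)
  => ( ( x + x ) * ( x + x ) ) == 5
stmt 1: y := 9 - 1  -- replace 0 occurrence(s) of y with (9 - 1)
  => ( ( x + x ) * ( x + x ) ) == 5

Answer: ( ( x + x ) * ( x + x ) ) == 5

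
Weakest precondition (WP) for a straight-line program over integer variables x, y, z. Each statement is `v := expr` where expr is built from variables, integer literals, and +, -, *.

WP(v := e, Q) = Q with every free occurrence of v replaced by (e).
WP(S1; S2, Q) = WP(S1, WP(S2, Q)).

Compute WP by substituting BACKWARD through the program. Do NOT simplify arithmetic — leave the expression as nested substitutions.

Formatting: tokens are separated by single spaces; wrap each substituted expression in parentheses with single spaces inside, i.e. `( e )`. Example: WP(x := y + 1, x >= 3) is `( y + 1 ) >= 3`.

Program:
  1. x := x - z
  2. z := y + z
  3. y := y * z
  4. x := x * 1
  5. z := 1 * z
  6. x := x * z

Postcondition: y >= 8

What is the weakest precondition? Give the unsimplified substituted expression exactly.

Answer: ( y * ( y + z ) ) >= 8

Derivation:
post: y >= 8
stmt 6: x := x * z  -- replace 0 occurrence(s) of x with (x * z)
  => y >= 8
stmt 5: z := 1 * z  -- replace 0 occurrence(s) of z with (1 * z)
  => y >= 8
stmt 4: x := x * 1  -- replace 0 occurrence(s) of x with (x * 1)
  => y >= 8
stmt 3: y := y * z  -- replace 1 occurrence(s) of y with (y * z)
  => ( y * z ) >= 8
stmt 2: z := y + z  -- replace 1 occurrence(s) of z with (y + z)
  => ( y * ( y + z ) ) >= 8
stmt 1: x := x - z  -- replace 0 occurrence(s) of x with (x - z)
  => ( y * ( y + z ) ) >= 8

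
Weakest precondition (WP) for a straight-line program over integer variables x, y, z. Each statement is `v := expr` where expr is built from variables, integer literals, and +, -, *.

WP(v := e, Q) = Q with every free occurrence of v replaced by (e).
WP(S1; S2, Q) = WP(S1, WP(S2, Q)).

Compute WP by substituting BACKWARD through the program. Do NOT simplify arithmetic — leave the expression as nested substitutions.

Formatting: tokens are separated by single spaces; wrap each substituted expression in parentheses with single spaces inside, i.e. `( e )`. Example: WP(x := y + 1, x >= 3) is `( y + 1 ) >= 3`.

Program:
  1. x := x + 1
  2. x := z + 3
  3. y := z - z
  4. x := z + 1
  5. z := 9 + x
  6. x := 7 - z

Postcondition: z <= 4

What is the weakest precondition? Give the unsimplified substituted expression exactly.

Answer: ( 9 + ( z + 1 ) ) <= 4

Derivation:
post: z <= 4
stmt 6: x := 7 - z  -- replace 0 occurrence(s) of x with (7 - z)
  => z <= 4
stmt 5: z := 9 + x  -- replace 1 occurrence(s) of z with (9 + x)
  => ( 9 + x ) <= 4
stmt 4: x := z + 1  -- replace 1 occurrence(s) of x with (z + 1)
  => ( 9 + ( z + 1 ) ) <= 4
stmt 3: y := z - z  -- replace 0 occurrence(s) of y with (z - z)
  => ( 9 + ( z + 1 ) ) <= 4
stmt 2: x := z + 3  -- replace 0 occurrence(s) of x with (z + 3)
  => ( 9 + ( z + 1 ) ) <= 4
stmt 1: x := x + 1  -- replace 0 occurrence(s) of x with (x + 1)
  => ( 9 + ( z + 1 ) ) <= 4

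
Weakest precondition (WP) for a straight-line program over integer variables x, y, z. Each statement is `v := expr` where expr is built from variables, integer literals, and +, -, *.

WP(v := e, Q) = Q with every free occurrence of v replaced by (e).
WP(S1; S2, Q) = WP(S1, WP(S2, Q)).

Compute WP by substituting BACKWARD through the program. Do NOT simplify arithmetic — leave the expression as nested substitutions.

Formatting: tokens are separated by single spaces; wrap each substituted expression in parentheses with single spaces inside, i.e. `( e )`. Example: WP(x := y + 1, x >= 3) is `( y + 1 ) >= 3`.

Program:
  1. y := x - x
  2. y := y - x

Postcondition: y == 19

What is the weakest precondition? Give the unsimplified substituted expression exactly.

post: y == 19
stmt 2: y := y - x  -- replace 1 occurrence(s) of y with (y - x)
  => ( y - x ) == 19
stmt 1: y := x - x  -- replace 1 occurrence(s) of y with (x - x)
  => ( ( x - x ) - x ) == 19

Answer: ( ( x - x ) - x ) == 19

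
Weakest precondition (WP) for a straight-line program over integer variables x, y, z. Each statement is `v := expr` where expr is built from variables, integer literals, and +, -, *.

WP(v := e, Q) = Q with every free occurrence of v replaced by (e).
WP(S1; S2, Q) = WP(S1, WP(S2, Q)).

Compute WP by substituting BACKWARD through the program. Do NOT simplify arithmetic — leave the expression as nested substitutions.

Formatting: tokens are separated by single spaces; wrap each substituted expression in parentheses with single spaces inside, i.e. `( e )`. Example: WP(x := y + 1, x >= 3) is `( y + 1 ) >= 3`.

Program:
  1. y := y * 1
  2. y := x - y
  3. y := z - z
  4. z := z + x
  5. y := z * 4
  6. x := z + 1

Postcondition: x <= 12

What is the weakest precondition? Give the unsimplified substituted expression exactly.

post: x <= 12
stmt 6: x := z + 1  -- replace 1 occurrence(s) of x with (z + 1)
  => ( z + 1 ) <= 12
stmt 5: y := z * 4  -- replace 0 occurrence(s) of y with (z * 4)
  => ( z + 1 ) <= 12
stmt 4: z := z + x  -- replace 1 occurrence(s) of z with (z + x)
  => ( ( z + x ) + 1 ) <= 12
stmt 3: y := z - z  -- replace 0 occurrence(s) of y with (z - z)
  => ( ( z + x ) + 1 ) <= 12
stmt 2: y := x - y  -- replace 0 occurrence(s) of y with (x - y)
  => ( ( z + x ) + 1 ) <= 12
stmt 1: y := y * 1  -- replace 0 occurrence(s) of y with (y * 1)
  => ( ( z + x ) + 1 ) <= 12

Answer: ( ( z + x ) + 1 ) <= 12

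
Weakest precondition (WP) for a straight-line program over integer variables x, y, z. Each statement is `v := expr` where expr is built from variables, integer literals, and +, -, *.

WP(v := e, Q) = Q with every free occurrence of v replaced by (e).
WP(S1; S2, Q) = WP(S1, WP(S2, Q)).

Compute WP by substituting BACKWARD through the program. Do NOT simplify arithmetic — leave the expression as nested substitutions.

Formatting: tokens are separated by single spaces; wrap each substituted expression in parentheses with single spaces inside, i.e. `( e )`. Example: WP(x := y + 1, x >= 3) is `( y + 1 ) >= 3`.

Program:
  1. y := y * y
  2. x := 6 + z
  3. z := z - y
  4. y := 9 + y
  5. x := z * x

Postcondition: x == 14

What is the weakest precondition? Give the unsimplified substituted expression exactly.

post: x == 14
stmt 5: x := z * x  -- replace 1 occurrence(s) of x with (z * x)
  => ( z * x ) == 14
stmt 4: y := 9 + y  -- replace 0 occurrence(s) of y with (9 + y)
  => ( z * x ) == 14
stmt 3: z := z - y  -- replace 1 occurrence(s) of z with (z - y)
  => ( ( z - y ) * x ) == 14
stmt 2: x := 6 + z  -- replace 1 occurrence(s) of x with (6 + z)
  => ( ( z - y ) * ( 6 + z ) ) == 14
stmt 1: y := y * y  -- replace 1 occurrence(s) of y with (y * y)
  => ( ( z - ( y * y ) ) * ( 6 + z ) ) == 14

Answer: ( ( z - ( y * y ) ) * ( 6 + z ) ) == 14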